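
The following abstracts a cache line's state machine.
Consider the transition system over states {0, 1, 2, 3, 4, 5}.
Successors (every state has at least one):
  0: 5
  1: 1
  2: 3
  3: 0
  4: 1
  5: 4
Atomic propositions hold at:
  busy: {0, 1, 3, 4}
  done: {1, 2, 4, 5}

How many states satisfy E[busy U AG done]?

5

AG done: greatest fixpoint, start Z0 = {1, 2, 4, 5}, keep only states in Sat with every successor in Z. Z1 = {1, 4, 5}; fixed.
Sat(AG done) = {1, 4, 5}
E[busy U AG done]: least fixpoint, start Z0 = Sat(AG done) = {1, 4, 5}, add states in Sat(busy) with some successor in Z. Z1 = {0, 1, 4, 5}; Z2 = {0, 1, 3, 4, 5}; fixed.
Sat(E[busy U AG done]) = {0, 1, 3, 4, 5}
|Sat(E[busy U AG done])| = |{0, 1, 3, 4, 5}| = 5.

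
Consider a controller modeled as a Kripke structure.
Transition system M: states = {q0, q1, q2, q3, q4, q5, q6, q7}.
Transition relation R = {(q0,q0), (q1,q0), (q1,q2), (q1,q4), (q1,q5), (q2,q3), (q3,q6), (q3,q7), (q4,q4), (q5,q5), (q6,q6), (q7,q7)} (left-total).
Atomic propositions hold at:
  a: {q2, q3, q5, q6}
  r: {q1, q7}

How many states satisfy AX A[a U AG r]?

AG r: greatest fixpoint, start Z0 = {q1, q7}, keep only states in Sat with every successor in Z. Z1 = {q7}; fixed.
Sat(AG r) = {q7}
A[a U AG r]: least fixpoint, start Z0 = Sat(AG r) = {q7}, add states in Sat(a) with every successor in Z. Already a fixed point.
Sat(A[a U AG r]) = {q7}
Sat(AX A[a U AG r]) = {s : every successor in {q7}} = {q7}
|Sat(AX A[a U AG r])| = |{q7}| = 1.

1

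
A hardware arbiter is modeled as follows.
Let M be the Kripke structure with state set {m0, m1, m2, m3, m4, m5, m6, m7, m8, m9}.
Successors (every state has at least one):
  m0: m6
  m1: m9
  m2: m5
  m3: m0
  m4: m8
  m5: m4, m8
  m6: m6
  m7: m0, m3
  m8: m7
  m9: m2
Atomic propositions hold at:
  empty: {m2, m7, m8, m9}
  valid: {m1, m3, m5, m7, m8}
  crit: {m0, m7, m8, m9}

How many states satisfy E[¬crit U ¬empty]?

7

Sat(¬crit) = {m1, m2, m3, m4, m5, m6}
Sat(¬empty) = {m0, m1, m3, m4, m5, m6}
E[¬crit U ¬empty]: least fixpoint, start Z0 = Sat(¬empty) = {m0, m1, m3, m4, m5, m6}, add states in Sat(¬crit) with some successor in Z. Z1 = {m0, m1, m2, m3, m4, m5, m6}; fixed.
Sat(E[¬crit U ¬empty]) = {m0, m1, m2, m3, m4, m5, m6}
|Sat(E[¬crit U ¬empty])| = |{m0, m1, m2, m3, m4, m5, m6}| = 7.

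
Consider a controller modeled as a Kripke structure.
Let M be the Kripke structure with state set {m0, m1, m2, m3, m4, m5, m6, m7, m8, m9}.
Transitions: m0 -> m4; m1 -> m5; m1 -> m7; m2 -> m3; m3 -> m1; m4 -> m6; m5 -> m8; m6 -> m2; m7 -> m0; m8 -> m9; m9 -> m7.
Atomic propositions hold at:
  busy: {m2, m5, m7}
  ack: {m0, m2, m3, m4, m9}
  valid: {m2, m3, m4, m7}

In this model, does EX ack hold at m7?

Sat(EX ack) = {s : some successor in {m0, m2, m3, m4, m9}} = {m0, m2, m6, m7, m8}
m7 ∈ Sat(EX ack) = {m0, m2, m6, m7, m8}, so the formula holds at m7.

Yes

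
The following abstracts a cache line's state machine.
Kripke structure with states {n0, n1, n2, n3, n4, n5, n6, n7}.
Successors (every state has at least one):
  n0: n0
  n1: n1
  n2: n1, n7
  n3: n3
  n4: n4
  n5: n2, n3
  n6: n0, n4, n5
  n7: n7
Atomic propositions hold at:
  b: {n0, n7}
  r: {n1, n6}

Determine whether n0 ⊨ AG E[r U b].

E[r U b]: least fixpoint, start Z0 = Sat(b) = {n0, n7}, add states in Sat(r) with some successor in Z. Z1 = {n0, n6, n7}; fixed.
Sat(E[r U b]) = {n0, n6, n7}
AG E[r U b]: greatest fixpoint, start Z0 = {n0, n6, n7}, keep only states in Sat with every successor in Z. Z1 = {n0, n7}; fixed.
Sat(AG E[r U b]) = {n0, n7}
n0 ∈ Sat(AG E[r U b]) = {n0, n7}, so the formula holds at n0.

Yes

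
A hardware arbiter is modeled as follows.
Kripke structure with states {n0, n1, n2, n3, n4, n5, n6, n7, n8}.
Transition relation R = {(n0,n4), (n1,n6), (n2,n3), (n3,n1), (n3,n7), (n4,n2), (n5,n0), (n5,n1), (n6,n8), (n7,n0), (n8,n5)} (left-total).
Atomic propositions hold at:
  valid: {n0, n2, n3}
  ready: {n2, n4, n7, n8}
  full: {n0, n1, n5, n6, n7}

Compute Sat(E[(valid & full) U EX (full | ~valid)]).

Sat(valid & full) = {n0}
Sat(~valid) = {n1, n4, n5, n6, n7, n8}
Sat(full | ~valid) = {n0, n1, n4, n5, n6, n7, n8}
Sat(EX (full | ~valid)) = {s : some successor in {n0, n1, n4, n5, n6, n7, n8}} = {n0, n1, n3, n5, n6, n7, n8}
E[(valid & full) U EX (full | ~valid)]: least fixpoint, start Z0 = Sat(EX (full | ~valid)) = {n0, n1, n3, n5, n6, n7, n8}, add states in Sat(valid & full) with some successor in Z. Already a fixed point.
Sat(E[(valid & full) U EX (full | ~valid)]) = {n0, n1, n3, n5, n6, n7, n8}

{n0, n1, n3, n5, n6, n7, n8}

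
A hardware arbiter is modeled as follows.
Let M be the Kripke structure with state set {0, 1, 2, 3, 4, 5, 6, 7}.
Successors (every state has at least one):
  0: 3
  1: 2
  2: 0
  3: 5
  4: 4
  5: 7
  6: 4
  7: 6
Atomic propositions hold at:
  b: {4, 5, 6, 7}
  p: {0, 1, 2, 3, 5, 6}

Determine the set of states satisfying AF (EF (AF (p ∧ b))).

{0, 1, 2, 3, 5, 6, 7}

Sat(p ∧ b) = {5, 6}
AF (p ∧ b): least fixpoint, start Z0 = {5, 6}, add states with every successor in Z. Z1 = {3, 5, 6, 7}; Z2 = {0, 3, 5, 6, 7}; Z3 = {0, 2, 3, 5, 6, 7}; Z4 = {0, 1, 2, 3, 5, 6, 7}; fixed.
Sat(AF (p ∧ b)) = {0, 1, 2, 3, 5, 6, 7}
EF (AF (p ∧ b)): least fixpoint, start Z0 = {0, 1, 2, 3, 5, 6, 7}, add states with some successor in Z. Already a fixed point.
Sat(EF (AF (p ∧ b))) = {0, 1, 2, 3, 5, 6, 7}
AF (EF (AF (p ∧ b))): least fixpoint, start Z0 = {0, 1, 2, 3, 5, 6, 7}, add states with every successor in Z. Already a fixed point.
Sat(AF (EF (AF (p ∧ b)))) = {0, 1, 2, 3, 5, 6, 7}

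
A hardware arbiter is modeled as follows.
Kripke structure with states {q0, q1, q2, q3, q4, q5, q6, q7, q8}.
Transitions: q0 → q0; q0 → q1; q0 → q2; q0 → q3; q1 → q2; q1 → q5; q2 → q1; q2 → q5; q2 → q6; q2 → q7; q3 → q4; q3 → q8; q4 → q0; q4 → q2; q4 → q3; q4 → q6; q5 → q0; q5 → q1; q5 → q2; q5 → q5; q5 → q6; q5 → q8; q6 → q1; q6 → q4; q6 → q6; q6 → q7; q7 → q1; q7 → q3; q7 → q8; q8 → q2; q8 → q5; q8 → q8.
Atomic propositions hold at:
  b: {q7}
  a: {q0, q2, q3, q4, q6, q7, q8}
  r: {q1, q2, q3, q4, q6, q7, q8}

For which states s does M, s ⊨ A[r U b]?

A[r U b]: least fixpoint, start Z0 = Sat(b) = {q7}, add states in Sat(r) with every successor in Z. Already a fixed point.
Sat(A[r U b]) = {q7}

{q7}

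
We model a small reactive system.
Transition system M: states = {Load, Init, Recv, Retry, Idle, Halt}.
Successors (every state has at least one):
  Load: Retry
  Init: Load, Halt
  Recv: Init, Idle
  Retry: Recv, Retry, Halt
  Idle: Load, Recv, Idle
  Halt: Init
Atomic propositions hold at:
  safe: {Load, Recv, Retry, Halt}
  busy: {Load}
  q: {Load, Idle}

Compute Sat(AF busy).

AF busy: least fixpoint, start Z0 = {Load}, add states with every successor in Z. Already a fixed point.
Sat(AF busy) = {Load}

{Load}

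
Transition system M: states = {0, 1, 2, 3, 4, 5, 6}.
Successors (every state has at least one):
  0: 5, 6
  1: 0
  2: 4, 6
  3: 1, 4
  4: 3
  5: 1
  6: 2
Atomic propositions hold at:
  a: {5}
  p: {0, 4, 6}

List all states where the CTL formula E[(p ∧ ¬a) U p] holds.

Sat(¬a) = {0, 1, 2, 3, 4, 6}
Sat(p ∧ ¬a) = {0, 4, 6}
E[(p ∧ ¬a) U p]: least fixpoint, start Z0 = Sat(p) = {0, 4, 6}, add states in Sat(p ∧ ¬a) with some successor in Z. Already a fixed point.
Sat(E[(p ∧ ¬a) U p]) = {0, 4, 6}

{0, 4, 6}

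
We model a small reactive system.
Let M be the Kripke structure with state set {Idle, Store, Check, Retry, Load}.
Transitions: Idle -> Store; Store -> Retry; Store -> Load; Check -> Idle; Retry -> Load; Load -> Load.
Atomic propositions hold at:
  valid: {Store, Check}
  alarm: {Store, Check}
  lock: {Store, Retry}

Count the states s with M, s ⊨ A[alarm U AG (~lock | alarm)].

Sat(~lock) = {Idle, Check, Load}
Sat(~lock | alarm) = {Idle, Store, Check, Load}
AG (~lock | alarm): greatest fixpoint, start Z0 = {Idle, Store, Check, Load}, keep only states in Sat with every successor in Z. Z1 = {Idle, Check, Load}; Z2 = {Check, Load}; Z3 = {Load}; fixed.
Sat(AG (~lock | alarm)) = {Load}
A[alarm U AG (~lock | alarm)]: least fixpoint, start Z0 = Sat(AG (~lock | alarm)) = {Load}, add states in Sat(alarm) with every successor in Z. Already a fixed point.
Sat(A[alarm U AG (~lock | alarm)]) = {Load}
|Sat(A[alarm U AG (~lock | alarm)])| = |{Load}| = 1.

1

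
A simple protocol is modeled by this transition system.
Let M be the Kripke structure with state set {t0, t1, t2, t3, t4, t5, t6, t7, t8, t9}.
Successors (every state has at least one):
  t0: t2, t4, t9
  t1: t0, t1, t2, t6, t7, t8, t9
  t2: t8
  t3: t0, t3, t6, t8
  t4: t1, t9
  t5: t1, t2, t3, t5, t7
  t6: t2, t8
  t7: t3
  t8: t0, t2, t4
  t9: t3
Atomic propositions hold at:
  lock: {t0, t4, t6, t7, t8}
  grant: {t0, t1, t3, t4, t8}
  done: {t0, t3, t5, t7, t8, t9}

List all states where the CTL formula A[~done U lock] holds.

Sat(~done) = {t1, t2, t4, t6}
A[~done U lock]: least fixpoint, start Z0 = Sat(lock) = {t0, t4, t6, t7, t8}, add states in Sat(~done) with every successor in Z. Z1 = {t0, t2, t4, t6, t7, t8}; fixed.
Sat(A[~done U lock]) = {t0, t2, t4, t6, t7, t8}

{t0, t2, t4, t6, t7, t8}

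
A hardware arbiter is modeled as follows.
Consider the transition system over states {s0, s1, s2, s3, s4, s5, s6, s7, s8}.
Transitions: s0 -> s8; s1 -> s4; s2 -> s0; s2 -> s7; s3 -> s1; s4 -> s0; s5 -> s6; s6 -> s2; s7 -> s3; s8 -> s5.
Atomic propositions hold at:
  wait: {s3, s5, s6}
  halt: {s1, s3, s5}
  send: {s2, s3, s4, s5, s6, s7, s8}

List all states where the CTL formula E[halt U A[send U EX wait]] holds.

{s5, s7, s8}

Sat(EX wait) = {s : some successor in {s3, s5, s6}} = {s5, s7, s8}
A[send U EX wait]: least fixpoint, start Z0 = Sat(EX wait) = {s5, s7, s8}, add states in Sat(send) with every successor in Z. Already a fixed point.
Sat(A[send U EX wait]) = {s5, s7, s8}
E[halt U A[send U EX wait]]: least fixpoint, start Z0 = Sat(A[send U EX wait]) = {s5, s7, s8}, add states in Sat(halt) with some successor in Z. Already a fixed point.
Sat(E[halt U A[send U EX wait]]) = {s5, s7, s8}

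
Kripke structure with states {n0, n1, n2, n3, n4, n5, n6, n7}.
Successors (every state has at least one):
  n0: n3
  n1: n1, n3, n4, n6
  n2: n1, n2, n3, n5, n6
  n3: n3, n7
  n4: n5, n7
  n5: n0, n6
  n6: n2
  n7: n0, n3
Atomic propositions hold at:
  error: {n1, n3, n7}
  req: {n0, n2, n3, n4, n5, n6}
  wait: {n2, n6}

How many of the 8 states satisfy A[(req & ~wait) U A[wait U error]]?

4

Sat(~wait) = {n0, n1, n3, n4, n5, n7}
Sat(req & ~wait) = {n0, n3, n4, n5}
A[wait U error]: least fixpoint, start Z0 = Sat(error) = {n1, n3, n7}, add states in Sat(wait) with every successor in Z. Already a fixed point.
Sat(A[wait U error]) = {n1, n3, n7}
A[(req & ~wait) U A[wait U error]]: least fixpoint, start Z0 = Sat(A[wait U error]) = {n1, n3, n7}, add states in Sat(req & ~wait) with every successor in Z. Z1 = {n0, n1, n3, n7}; fixed.
Sat(A[(req & ~wait) U A[wait U error]]) = {n0, n1, n3, n7}
|Sat(A[(req & ~wait) U A[wait U error]])| = |{n0, n1, n3, n7}| = 4.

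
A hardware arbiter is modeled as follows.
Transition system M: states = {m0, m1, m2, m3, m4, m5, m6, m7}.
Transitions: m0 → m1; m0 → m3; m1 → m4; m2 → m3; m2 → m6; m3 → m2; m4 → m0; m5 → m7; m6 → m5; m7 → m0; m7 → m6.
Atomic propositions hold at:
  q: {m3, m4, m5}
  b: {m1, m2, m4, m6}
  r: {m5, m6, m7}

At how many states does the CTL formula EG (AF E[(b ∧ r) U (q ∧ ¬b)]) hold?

2

Sat(b ∧ r) = {m6}
Sat(¬b) = {m0, m3, m5, m7}
Sat(q ∧ ¬b) = {m3, m5}
E[(b ∧ r) U (q ∧ ¬b)]: least fixpoint, start Z0 = Sat((q ∧ ¬b)) = {m3, m5}, add states in Sat(b ∧ r) with some successor in Z. Z1 = {m3, m5, m6}; fixed.
Sat(E[(b ∧ r) U (q ∧ ¬b)]) = {m3, m5, m6}
AF E[(b ∧ r) U (q ∧ ¬b)]: least fixpoint, start Z0 = {m3, m5, m6}, add states with every successor in Z. Z1 = {m2, m3, m5, m6}; fixed.
Sat(AF E[(b ∧ r) U (q ∧ ¬b)]) = {m2, m3, m5, m6}
EG (AF E[(b ∧ r) U (q ∧ ¬b)]): greatest fixpoint, start Z0 = {m2, m3, m5, m6}, keep only states in Sat with some successor in Z. Z1 = {m2, m3, m6}; Z2 = {m2, m3}; fixed.
Sat(EG (AF E[(b ∧ r) U (q ∧ ¬b)])) = {m2, m3}
|Sat(EG (AF E[(b ∧ r) U (q ∧ ¬b)]))| = |{m2, m3}| = 2.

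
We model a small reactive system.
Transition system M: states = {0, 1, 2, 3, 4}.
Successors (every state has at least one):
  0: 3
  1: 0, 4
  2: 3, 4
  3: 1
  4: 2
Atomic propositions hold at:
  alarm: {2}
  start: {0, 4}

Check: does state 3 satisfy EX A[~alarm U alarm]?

No

Sat(~alarm) = {0, 1, 3, 4}
A[~alarm U alarm]: least fixpoint, start Z0 = Sat(alarm) = {2}, add states in Sat(~alarm) with every successor in Z. Z1 = {2, 4}; fixed.
Sat(A[~alarm U alarm]) = {2, 4}
Sat(EX A[~alarm U alarm]) = {s : some successor in {2, 4}} = {1, 2, 4}
3 ∉ Sat(EX A[~alarm U alarm]) = {1, 2, 4}, so the formula does not hold at 3.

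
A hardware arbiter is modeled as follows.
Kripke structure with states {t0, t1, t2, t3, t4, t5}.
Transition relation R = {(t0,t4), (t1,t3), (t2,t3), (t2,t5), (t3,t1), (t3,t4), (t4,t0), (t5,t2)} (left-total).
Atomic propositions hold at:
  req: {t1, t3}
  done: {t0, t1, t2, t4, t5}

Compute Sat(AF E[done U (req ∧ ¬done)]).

Sat(¬done) = {t3}
Sat(req ∧ ¬done) = {t3}
E[done U (req ∧ ¬done)]: least fixpoint, start Z0 = Sat((req ∧ ¬done)) = {t3}, add states in Sat(done) with some successor in Z. Z1 = {t1, t2, t3}; Z2 = {t1, t2, t3, t5}; fixed.
Sat(E[done U (req ∧ ¬done)]) = {t1, t2, t3, t5}
AF E[done U (req ∧ ¬done)]: least fixpoint, start Z0 = {t1, t2, t3, t5}, add states with every successor in Z. Already a fixed point.
Sat(AF E[done U (req ∧ ¬done)]) = {t1, t2, t3, t5}

{t1, t2, t3, t5}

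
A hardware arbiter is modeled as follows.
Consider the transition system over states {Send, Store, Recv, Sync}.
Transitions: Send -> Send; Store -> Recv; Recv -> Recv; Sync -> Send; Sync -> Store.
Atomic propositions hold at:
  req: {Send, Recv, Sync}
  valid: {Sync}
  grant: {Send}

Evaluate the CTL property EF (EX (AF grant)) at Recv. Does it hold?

No

AF grant: least fixpoint, start Z0 = {Send}, add states with every successor in Z. Already a fixed point.
Sat(AF grant) = {Send}
Sat(EX (AF grant)) = {s : some successor in {Send}} = {Send, Sync}
EF (EX (AF grant)): least fixpoint, start Z0 = {Send, Sync}, add states with some successor in Z. Already a fixed point.
Sat(EF (EX (AF grant))) = {Send, Sync}
Recv ∉ Sat(EF (EX (AF grant))) = {Send, Sync}, so the formula does not hold at Recv.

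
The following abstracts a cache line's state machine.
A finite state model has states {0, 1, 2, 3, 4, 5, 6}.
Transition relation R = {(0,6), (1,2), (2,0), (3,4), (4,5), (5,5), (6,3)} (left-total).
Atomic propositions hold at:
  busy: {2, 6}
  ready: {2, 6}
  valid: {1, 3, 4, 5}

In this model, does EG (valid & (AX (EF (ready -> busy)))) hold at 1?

Sat(ready -> busy) = {0, 1, 2, 3, 4, 5, 6}
EF (ready -> busy): least fixpoint, start Z0 = {0, 1, 2, 3, 4, 5, 6}, add states with some successor in Z. Already a fixed point.
Sat(EF (ready -> busy)) = {0, 1, 2, 3, 4, 5, 6}
Sat(AX (EF (ready -> busy))) = {s : every successor in {0, 1, 2, 3, 4, 5, 6}} = {0, 1, 2, 3, 4, 5, 6}
Sat(valid & (AX (EF (ready -> busy)))) = {1, 3, 4, 5}
EG (valid & (AX (EF (ready -> busy)))): greatest fixpoint, start Z0 = {1, 3, 4, 5}, keep only states in Sat with some successor in Z. Z1 = {3, 4, 5}; fixed.
Sat(EG (valid & (AX (EF (ready -> busy))))) = {3, 4, 5}
1 ∉ Sat(EG (valid & (AX (EF (ready -> busy))))) = {3, 4, 5}, so the formula does not hold at 1.

No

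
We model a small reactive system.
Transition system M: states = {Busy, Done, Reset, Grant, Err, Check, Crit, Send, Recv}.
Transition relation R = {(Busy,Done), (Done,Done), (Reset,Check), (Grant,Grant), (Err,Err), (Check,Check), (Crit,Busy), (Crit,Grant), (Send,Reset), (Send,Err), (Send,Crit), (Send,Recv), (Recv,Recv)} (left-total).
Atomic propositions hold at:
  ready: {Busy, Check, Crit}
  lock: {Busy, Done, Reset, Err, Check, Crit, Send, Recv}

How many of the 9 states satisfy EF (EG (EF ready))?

EF ready: least fixpoint, start Z0 = {Busy, Check, Crit}, add states with some successor in Z. Z1 = {Busy, Reset, Check, Crit, Send}; fixed.
Sat(EF ready) = {Busy, Reset, Check, Crit, Send}
EG (EF ready): greatest fixpoint, start Z0 = {Busy, Reset, Check, Crit, Send}, keep only states in Sat with some successor in Z. Z1 = {Reset, Check, Crit, Send}; Z2 = {Reset, Check, Send}; fixed.
Sat(EG (EF ready)) = {Reset, Check, Send}
EF (EG (EF ready)): least fixpoint, start Z0 = {Reset, Check, Send}, add states with some successor in Z. Already a fixed point.
Sat(EF (EG (EF ready))) = {Reset, Check, Send}
|Sat(EF (EG (EF ready)))| = |{Reset, Check, Send}| = 3.

3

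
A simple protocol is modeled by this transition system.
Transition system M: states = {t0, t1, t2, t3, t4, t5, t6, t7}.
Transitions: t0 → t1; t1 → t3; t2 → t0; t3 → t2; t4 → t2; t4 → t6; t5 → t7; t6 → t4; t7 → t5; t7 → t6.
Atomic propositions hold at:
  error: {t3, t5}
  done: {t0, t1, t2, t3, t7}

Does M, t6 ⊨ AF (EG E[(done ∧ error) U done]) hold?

Sat(done ∧ error) = {t3}
E[(done ∧ error) U done]: least fixpoint, start Z0 = Sat(done) = {t0, t1, t2, t3, t7}, add states in Sat(done ∧ error) with some successor in Z. Already a fixed point.
Sat(E[(done ∧ error) U done]) = {t0, t1, t2, t3, t7}
EG E[(done ∧ error) U done]: greatest fixpoint, start Z0 = {t0, t1, t2, t3, t7}, keep only states in Sat with some successor in Z. Z1 = {t0, t1, t2, t3}; fixed.
Sat(EG E[(done ∧ error) U done]) = {t0, t1, t2, t3}
AF (EG E[(done ∧ error) U done]): least fixpoint, start Z0 = {t0, t1, t2, t3}, add states with every successor in Z. Already a fixed point.
Sat(AF (EG E[(done ∧ error) U done])) = {t0, t1, t2, t3}
t6 ∉ Sat(AF (EG E[(done ∧ error) U done])) = {t0, t1, t2, t3}, so the formula does not hold at t6.

No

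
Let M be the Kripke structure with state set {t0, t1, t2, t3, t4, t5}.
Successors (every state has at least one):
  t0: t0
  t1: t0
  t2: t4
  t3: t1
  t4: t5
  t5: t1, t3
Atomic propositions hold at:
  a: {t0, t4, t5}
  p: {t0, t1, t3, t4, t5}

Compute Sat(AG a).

AG a: greatest fixpoint, start Z0 = {t0, t4, t5}, keep only states in Sat with every successor in Z. Z1 = {t0, t4}; Z2 = {t0}; fixed.
Sat(AG a) = {t0}

{t0}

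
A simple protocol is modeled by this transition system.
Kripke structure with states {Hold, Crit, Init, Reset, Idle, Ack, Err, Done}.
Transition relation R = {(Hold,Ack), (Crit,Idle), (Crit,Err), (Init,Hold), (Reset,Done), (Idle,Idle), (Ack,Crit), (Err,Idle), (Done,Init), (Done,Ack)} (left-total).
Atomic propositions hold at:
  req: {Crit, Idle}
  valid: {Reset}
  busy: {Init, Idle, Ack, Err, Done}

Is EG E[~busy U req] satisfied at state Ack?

Sat(~busy) = {Hold, Crit, Reset}
E[~busy U req]: least fixpoint, start Z0 = Sat(req) = {Crit, Idle}, add states in Sat(~busy) with some successor in Z. Already a fixed point.
Sat(E[~busy U req]) = {Crit, Idle}
EG E[~busy U req]: greatest fixpoint, start Z0 = {Crit, Idle}, keep only states in Sat with some successor in Z. Already a fixed point.
Sat(EG E[~busy U req]) = {Crit, Idle}
Ack ∉ Sat(EG E[~busy U req]) = {Crit, Idle}, so the formula does not hold at Ack.

No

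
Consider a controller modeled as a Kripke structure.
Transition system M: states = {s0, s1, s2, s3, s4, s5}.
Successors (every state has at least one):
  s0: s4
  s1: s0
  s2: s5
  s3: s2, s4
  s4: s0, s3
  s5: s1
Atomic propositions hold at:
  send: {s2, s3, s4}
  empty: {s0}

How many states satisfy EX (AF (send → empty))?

Sat(send → empty) = {s0, s1, s5}
AF (send → empty): least fixpoint, start Z0 = {s0, s1, s5}, add states with every successor in Z. Z1 = {s0, s1, s2, s5}; fixed.
Sat(AF (send → empty)) = {s0, s1, s2, s5}
Sat(EX (AF (send → empty))) = {s : some successor in {s0, s1, s2, s5}} = {s1, s2, s3, s4, s5}
|Sat(EX (AF (send → empty)))| = |{s1, s2, s3, s4, s5}| = 5.

5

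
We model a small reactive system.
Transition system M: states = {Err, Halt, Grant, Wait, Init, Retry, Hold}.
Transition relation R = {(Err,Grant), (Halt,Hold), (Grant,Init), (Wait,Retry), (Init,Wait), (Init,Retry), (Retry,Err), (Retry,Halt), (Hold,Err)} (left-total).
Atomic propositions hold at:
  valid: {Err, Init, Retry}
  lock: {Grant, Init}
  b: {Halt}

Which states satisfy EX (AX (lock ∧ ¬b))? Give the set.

Sat(¬b) = {Err, Grant, Wait, Init, Retry, Hold}
Sat(lock ∧ ¬b) = {Grant, Init}
Sat(AX (lock ∧ ¬b)) = {s : every successor in {Grant, Init}} = {Err, Grant}
Sat(EX (AX (lock ∧ ¬b))) = {s : some successor in {Err, Grant}} = {Err, Retry, Hold}

{Err, Retry, Hold}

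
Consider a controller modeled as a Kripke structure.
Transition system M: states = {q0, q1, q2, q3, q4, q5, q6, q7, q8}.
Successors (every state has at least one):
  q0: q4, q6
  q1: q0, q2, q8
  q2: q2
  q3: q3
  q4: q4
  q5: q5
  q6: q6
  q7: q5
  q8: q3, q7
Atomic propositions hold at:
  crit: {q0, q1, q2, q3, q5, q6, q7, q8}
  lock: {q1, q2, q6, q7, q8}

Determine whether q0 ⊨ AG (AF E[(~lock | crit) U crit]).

Sat(~lock) = {q0, q3, q4, q5}
Sat(~lock | crit) = {q0, q1, q2, q3, q4, q5, q6, q7, q8}
E[(~lock | crit) U crit]: least fixpoint, start Z0 = Sat(crit) = {q0, q1, q2, q3, q5, q6, q7, q8}, add states in Sat(~lock | crit) with some successor in Z. Already a fixed point.
Sat(E[(~lock | crit) U crit]) = {q0, q1, q2, q3, q5, q6, q7, q8}
AF E[(~lock | crit) U crit]: least fixpoint, start Z0 = {q0, q1, q2, q3, q5, q6, q7, q8}, add states with every successor in Z. Already a fixed point.
Sat(AF E[(~lock | crit) U crit]) = {q0, q1, q2, q3, q5, q6, q7, q8}
AG (AF E[(~lock | crit) U crit]): greatest fixpoint, start Z0 = {q0, q1, q2, q3, q5, q6, q7, q8}, keep only states in Sat with every successor in Z. Z1 = {q1, q2, q3, q5, q6, q7, q8}; Z2 = {q2, q3, q5, q6, q7, q8}; fixed.
Sat(AG (AF E[(~lock | crit) U crit])) = {q2, q3, q5, q6, q7, q8}
q0 ∉ Sat(AG (AF E[(~lock | crit) U crit])) = {q2, q3, q5, q6, q7, q8}, so the formula does not hold at q0.

No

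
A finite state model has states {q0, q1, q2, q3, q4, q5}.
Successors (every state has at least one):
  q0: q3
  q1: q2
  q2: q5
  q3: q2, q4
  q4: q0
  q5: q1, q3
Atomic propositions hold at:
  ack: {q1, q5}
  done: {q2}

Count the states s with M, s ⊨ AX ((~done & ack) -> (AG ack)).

4

Sat(~done) = {q0, q1, q3, q4, q5}
Sat(~done & ack) = {q1, q5}
AG ack: greatest fixpoint, start Z0 = {q1, q5}, keep only states in Sat with every successor in Z. Z1 = ∅; fixed.
Sat(AG ack) = ∅
Sat((~done & ack) -> (AG ack)) = {q0, q2, q3, q4}
Sat(AX ((~done & ack) -> (AG ack))) = {s : every successor in {q0, q2, q3, q4}} = {q0, q1, q3, q4}
|Sat(AX ((~done & ack) -> (AG ack)))| = |{q0, q1, q3, q4}| = 4.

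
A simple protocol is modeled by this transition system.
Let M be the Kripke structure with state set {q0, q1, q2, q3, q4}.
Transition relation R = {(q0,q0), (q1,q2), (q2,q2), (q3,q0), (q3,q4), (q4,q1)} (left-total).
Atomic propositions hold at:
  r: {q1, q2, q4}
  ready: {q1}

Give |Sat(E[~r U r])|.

4

Sat(~r) = {q0, q3}
E[~r U r]: least fixpoint, start Z0 = Sat(r) = {q1, q2, q4}, add states in Sat(~r) with some successor in Z. Z1 = {q1, q2, q3, q4}; fixed.
Sat(E[~r U r]) = {q1, q2, q3, q4}
|Sat(E[~r U r])| = |{q1, q2, q3, q4}| = 4.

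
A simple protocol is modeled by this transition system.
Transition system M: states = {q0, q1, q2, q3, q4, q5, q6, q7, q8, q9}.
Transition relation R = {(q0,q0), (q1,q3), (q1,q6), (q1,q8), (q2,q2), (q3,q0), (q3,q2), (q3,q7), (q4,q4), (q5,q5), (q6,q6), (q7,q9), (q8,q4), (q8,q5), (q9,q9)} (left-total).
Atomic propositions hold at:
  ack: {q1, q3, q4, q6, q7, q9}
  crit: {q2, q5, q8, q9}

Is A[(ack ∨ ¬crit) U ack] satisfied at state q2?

No

Sat(¬crit) = {q0, q1, q3, q4, q6, q7}
Sat(ack ∨ ¬crit) = {q0, q1, q3, q4, q6, q7, q9}
A[(ack ∨ ¬crit) U ack]: least fixpoint, start Z0 = Sat(ack) = {q1, q3, q4, q6, q7, q9}, add states in Sat(ack ∨ ¬crit) with every successor in Z. Already a fixed point.
Sat(A[(ack ∨ ¬crit) U ack]) = {q1, q3, q4, q6, q7, q9}
q2 ∉ Sat(A[(ack ∨ ¬crit) U ack]) = {q1, q3, q4, q6, q7, q9}, so the formula does not hold at q2.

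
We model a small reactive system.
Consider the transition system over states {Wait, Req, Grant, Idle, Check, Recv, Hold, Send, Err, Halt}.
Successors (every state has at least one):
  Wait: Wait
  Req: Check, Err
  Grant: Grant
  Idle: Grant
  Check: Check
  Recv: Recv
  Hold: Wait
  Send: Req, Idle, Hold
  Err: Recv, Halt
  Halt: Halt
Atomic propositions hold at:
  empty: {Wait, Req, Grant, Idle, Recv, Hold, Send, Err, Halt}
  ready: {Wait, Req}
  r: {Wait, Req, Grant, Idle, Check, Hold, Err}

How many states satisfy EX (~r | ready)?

6

Sat(~r) = {Recv, Send, Halt}
Sat(~r | ready) = {Wait, Req, Recv, Send, Halt}
Sat(EX (~r | ready)) = {s : some successor in {Wait, Req, Recv, Send, Halt}} = {Wait, Recv, Hold, Send, Err, Halt}
|Sat(EX (~r | ready))| = |{Wait, Recv, Hold, Send, Err, Halt}| = 6.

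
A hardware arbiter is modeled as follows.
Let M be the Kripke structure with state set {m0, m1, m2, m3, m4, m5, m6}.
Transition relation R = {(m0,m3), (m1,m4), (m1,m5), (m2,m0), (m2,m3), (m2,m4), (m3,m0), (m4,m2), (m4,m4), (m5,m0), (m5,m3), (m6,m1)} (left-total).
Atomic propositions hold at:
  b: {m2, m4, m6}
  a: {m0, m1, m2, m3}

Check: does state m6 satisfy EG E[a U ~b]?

Sat(~b) = {m0, m1, m3, m5}
E[a U ~b]: least fixpoint, start Z0 = Sat(~b) = {m0, m1, m3, m5}, add states in Sat(a) with some successor in Z. Z1 = {m0, m1, m2, m3, m5}; fixed.
Sat(E[a U ~b]) = {m0, m1, m2, m3, m5}
EG E[a U ~b]: greatest fixpoint, start Z0 = {m0, m1, m2, m3, m5}, keep only states in Sat with some successor in Z. Already a fixed point.
Sat(EG E[a U ~b]) = {m0, m1, m2, m3, m5}
m6 ∉ Sat(EG E[a U ~b]) = {m0, m1, m2, m3, m5}, so the formula does not hold at m6.

No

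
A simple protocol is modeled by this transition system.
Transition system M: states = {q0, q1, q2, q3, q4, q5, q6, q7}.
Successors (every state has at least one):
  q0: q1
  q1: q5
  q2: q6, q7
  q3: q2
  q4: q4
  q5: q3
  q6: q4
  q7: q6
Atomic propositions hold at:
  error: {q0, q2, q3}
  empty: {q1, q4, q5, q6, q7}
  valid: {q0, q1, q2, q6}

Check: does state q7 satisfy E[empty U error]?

E[empty U error]: least fixpoint, start Z0 = Sat(error) = {q0, q2, q3}, add states in Sat(empty) with some successor in Z. Z1 = {q0, q2, q3, q5}; Z2 = {q0, q1, q2, q3, q5}; fixed.
Sat(E[empty U error]) = {q0, q1, q2, q3, q5}
q7 ∉ Sat(E[empty U error]) = {q0, q1, q2, q3, q5}, so the formula does not hold at q7.

No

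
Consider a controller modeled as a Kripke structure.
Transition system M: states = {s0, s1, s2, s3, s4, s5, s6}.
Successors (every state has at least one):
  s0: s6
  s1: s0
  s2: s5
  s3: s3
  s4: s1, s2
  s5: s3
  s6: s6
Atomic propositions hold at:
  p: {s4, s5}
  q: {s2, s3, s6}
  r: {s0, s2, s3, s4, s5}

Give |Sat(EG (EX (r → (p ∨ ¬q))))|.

Sat(¬q) = {s0, s1, s4, s5}
Sat(p ∨ ¬q) = {s0, s1, s4, s5}
Sat(r → (p ∨ ¬q)) = {s0, s1, s4, s5, s6}
Sat(EX (r → (p ∨ ¬q))) = {s : some successor in {s0, s1, s4, s5, s6}} = {s0, s1, s2, s4, s6}
EG (EX (r → (p ∨ ¬q))): greatest fixpoint, start Z0 = {s0, s1, s2, s4, s6}, keep only states in Sat with some successor in Z. Z1 = {s0, s1, s4, s6}; fixed.
Sat(EG (EX (r → (p ∨ ¬q)))) = {s0, s1, s4, s6}
|Sat(EG (EX (r → (p ∨ ¬q))))| = |{s0, s1, s4, s6}| = 4.

4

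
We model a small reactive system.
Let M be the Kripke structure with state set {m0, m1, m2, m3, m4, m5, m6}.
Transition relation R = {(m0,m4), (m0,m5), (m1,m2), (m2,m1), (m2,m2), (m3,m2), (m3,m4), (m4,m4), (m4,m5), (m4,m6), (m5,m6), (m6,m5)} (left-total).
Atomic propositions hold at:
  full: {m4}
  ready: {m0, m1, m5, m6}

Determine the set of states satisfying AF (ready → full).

{m1, m2, m3, m4}

Sat(ready → full) = {m2, m3, m4}
AF (ready → full): least fixpoint, start Z0 = {m2, m3, m4}, add states with every successor in Z. Z1 = {m1, m2, m3, m4}; fixed.
Sat(AF (ready → full)) = {m1, m2, m3, m4}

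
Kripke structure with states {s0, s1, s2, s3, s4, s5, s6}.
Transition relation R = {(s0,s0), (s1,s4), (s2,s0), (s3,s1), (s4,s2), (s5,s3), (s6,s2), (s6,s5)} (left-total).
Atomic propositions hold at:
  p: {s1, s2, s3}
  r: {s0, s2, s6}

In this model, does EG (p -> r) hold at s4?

Sat(p -> r) = {s0, s2, s4, s5, s6}
EG (p -> r): greatest fixpoint, start Z0 = {s0, s2, s4, s5, s6}, keep only states in Sat with some successor in Z. Z1 = {s0, s2, s4, s6}; fixed.
Sat(EG (p -> r)) = {s0, s2, s4, s6}
s4 ∈ Sat(EG (p -> r)) = {s0, s2, s4, s6}, so the formula holds at s4.

Yes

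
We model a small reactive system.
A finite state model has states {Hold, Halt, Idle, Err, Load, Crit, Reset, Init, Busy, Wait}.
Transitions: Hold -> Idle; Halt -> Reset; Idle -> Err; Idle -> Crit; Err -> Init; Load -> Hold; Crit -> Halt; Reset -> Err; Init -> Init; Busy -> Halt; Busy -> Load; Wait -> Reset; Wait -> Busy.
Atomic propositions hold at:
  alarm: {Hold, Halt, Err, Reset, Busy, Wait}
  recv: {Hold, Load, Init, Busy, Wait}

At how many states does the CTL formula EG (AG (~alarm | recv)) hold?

Sat(~alarm) = {Idle, Load, Crit, Init}
Sat(~alarm | recv) = {Hold, Idle, Load, Crit, Init, Busy, Wait}
AG (~alarm | recv): greatest fixpoint, start Z0 = {Hold, Idle, Load, Crit, Init, Busy, Wait}, keep only states in Sat with every successor in Z. Z1 = {Hold, Load, Init}; Z2 = {Load, Init}; Z3 = {Init}; fixed.
Sat(AG (~alarm | recv)) = {Init}
EG (AG (~alarm | recv)): greatest fixpoint, start Z0 = {Init}, keep only states in Sat with some successor in Z. Already a fixed point.
Sat(EG (AG (~alarm | recv))) = {Init}
|Sat(EG (AG (~alarm | recv)))| = |{Init}| = 1.

1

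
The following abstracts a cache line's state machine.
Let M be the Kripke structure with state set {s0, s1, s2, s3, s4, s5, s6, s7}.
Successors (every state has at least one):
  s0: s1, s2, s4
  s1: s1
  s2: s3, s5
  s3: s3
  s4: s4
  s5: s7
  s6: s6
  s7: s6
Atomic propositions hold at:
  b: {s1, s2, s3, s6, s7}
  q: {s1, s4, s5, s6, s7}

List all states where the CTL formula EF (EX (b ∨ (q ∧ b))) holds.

{s0, s1, s2, s3, s5, s6, s7}

Sat(q ∧ b) = {s1, s6, s7}
Sat(b ∨ (q ∧ b)) = {s1, s2, s3, s6, s7}
Sat(EX (b ∨ (q ∧ b))) = {s : some successor in {s1, s2, s3, s6, s7}} = {s0, s1, s2, s3, s5, s6, s7}
EF (EX (b ∨ (q ∧ b))): least fixpoint, start Z0 = {s0, s1, s2, s3, s5, s6, s7}, add states with some successor in Z. Already a fixed point.
Sat(EF (EX (b ∨ (q ∧ b)))) = {s0, s1, s2, s3, s5, s6, s7}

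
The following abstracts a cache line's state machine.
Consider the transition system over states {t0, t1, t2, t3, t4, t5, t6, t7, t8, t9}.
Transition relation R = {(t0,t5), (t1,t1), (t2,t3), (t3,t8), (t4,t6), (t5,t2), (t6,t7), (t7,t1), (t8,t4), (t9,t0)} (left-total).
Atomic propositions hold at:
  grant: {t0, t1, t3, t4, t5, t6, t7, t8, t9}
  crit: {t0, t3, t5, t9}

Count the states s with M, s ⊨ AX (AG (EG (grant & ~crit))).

Sat(~crit) = {t1, t2, t4, t6, t7, t8}
Sat(grant & ~crit) = {t1, t4, t6, t7, t8}
EG (grant & ~crit): greatest fixpoint, start Z0 = {t1, t4, t6, t7, t8}, keep only states in Sat with some successor in Z. Already a fixed point.
Sat(EG (grant & ~crit)) = {t1, t4, t6, t7, t8}
AG (EG (grant & ~crit)): greatest fixpoint, start Z0 = {t1, t4, t6, t7, t8}, keep only states in Sat with every successor in Z. Already a fixed point.
Sat(AG (EG (grant & ~crit))) = {t1, t4, t6, t7, t8}
Sat(AX (AG (EG (grant & ~crit)))) = {s : every successor in {t1, t4, t6, t7, t8}} = {t1, t3, t4, t6, t7, t8}
|Sat(AX (AG (EG (grant & ~crit))))| = |{t1, t3, t4, t6, t7, t8}| = 6.

6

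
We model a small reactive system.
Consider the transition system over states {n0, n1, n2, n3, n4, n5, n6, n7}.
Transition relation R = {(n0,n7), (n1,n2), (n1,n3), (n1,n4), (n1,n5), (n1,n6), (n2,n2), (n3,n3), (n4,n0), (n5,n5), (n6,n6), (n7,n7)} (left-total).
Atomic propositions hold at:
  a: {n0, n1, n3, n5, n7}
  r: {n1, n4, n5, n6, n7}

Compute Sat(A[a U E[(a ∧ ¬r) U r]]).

Sat(¬r) = {n0, n2, n3}
Sat(a ∧ ¬r) = {n0, n3}
E[(a ∧ ¬r) U r]: least fixpoint, start Z0 = Sat(r) = {n1, n4, n5, n6, n7}, add states in Sat(a ∧ ¬r) with some successor in Z. Z1 = {n0, n1, n4, n5, n6, n7}; fixed.
Sat(E[(a ∧ ¬r) U r]) = {n0, n1, n4, n5, n6, n7}
A[a U E[(a ∧ ¬r) U r]]: least fixpoint, start Z0 = Sat(E[(a ∧ ¬r) U r]) = {n0, n1, n4, n5, n6, n7}, add states in Sat(a) with every successor in Z. Already a fixed point.
Sat(A[a U E[(a ∧ ¬r) U r]]) = {n0, n1, n4, n5, n6, n7}

{n0, n1, n4, n5, n6, n7}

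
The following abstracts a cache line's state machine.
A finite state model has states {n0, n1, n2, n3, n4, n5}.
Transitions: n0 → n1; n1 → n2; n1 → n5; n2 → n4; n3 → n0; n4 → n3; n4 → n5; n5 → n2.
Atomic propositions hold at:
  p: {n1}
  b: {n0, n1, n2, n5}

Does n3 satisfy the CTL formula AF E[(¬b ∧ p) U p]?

Yes

Sat(¬b) = {n3, n4}
Sat(¬b ∧ p) = ∅
E[(¬b ∧ p) U p]: least fixpoint, start Z0 = Sat(p) = {n1}, add states in Sat(¬b ∧ p) with some successor in Z. Already a fixed point.
Sat(E[(¬b ∧ p) U p]) = {n1}
AF E[(¬b ∧ p) U p]: least fixpoint, start Z0 = {n1}, add states with every successor in Z. Z1 = {n0, n1}; Z2 = {n0, n1, n3}; fixed.
Sat(AF E[(¬b ∧ p) U p]) = {n0, n1, n3}
n3 ∈ Sat(AF E[(¬b ∧ p) U p]) = {n0, n1, n3}, so the formula holds at n3.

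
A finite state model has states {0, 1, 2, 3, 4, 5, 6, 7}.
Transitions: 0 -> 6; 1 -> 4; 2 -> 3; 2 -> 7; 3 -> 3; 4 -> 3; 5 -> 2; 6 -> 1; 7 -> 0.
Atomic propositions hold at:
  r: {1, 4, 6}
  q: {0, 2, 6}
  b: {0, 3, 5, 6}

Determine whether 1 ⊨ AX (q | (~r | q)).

Sat(~r) = {0, 2, 3, 5, 7}
Sat(~r | q) = {0, 2, 3, 5, 6, 7}
Sat(q | (~r | q)) = {0, 2, 3, 5, 6, 7}
Sat(AX (q | (~r | q))) = {s : every successor in {0, 2, 3, 5, 6, 7}} = {0, 2, 3, 4, 5, 7}
1 ∉ Sat(AX (q | (~r | q))) = {0, 2, 3, 4, 5, 7}, so the formula does not hold at 1.

No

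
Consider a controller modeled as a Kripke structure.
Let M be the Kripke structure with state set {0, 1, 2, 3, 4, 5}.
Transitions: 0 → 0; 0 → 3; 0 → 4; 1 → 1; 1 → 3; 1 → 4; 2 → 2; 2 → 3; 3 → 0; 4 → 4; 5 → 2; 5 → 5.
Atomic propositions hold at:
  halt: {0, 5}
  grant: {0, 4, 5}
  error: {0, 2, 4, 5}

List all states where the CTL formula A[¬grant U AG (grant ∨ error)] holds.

Sat(¬grant) = {1, 2, 3}
Sat(grant ∨ error) = {0, 2, 4, 5}
AG (grant ∨ error): greatest fixpoint, start Z0 = {0, 2, 4, 5}, keep only states in Sat with every successor in Z. Z1 = {4, 5}; Z2 = {4}; fixed.
Sat(AG (grant ∨ error)) = {4}
A[¬grant U AG (grant ∨ error)]: least fixpoint, start Z0 = Sat(AG (grant ∨ error)) = {4}, add states in Sat(¬grant) with every successor in Z. Already a fixed point.
Sat(A[¬grant U AG (grant ∨ error)]) = {4}

{4}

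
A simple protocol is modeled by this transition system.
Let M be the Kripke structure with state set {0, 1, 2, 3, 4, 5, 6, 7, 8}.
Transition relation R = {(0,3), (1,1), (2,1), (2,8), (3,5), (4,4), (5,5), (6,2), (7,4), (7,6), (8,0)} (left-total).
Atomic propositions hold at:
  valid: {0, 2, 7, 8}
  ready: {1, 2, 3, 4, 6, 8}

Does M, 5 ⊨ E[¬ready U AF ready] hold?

Sat(¬ready) = {0, 5, 7}
AF ready: least fixpoint, start Z0 = {1, 2, 3, 4, 6, 8}, add states with every successor in Z. Z1 = {0, 1, 2, 3, 4, 6, 7, 8}; fixed.
Sat(AF ready) = {0, 1, 2, 3, 4, 6, 7, 8}
E[¬ready U AF ready]: least fixpoint, start Z0 = Sat(AF ready) = {0, 1, 2, 3, 4, 6, 7, 8}, add states in Sat(¬ready) with some successor in Z. Already a fixed point.
Sat(E[¬ready U AF ready]) = {0, 1, 2, 3, 4, 6, 7, 8}
5 ∉ Sat(E[¬ready U AF ready]) = {0, 1, 2, 3, 4, 6, 7, 8}, so the formula does not hold at 5.

No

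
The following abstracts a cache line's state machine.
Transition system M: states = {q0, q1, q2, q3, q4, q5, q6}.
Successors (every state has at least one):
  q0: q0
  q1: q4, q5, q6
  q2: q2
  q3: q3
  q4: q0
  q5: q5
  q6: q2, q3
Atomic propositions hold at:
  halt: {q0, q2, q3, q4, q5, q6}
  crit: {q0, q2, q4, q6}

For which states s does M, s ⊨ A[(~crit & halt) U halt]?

Sat(~crit) = {q1, q3, q5}
Sat(~crit & halt) = {q3, q5}
A[(~crit & halt) U halt]: least fixpoint, start Z0 = Sat(halt) = {q0, q2, q3, q4, q5, q6}, add states in Sat(~crit & halt) with every successor in Z. Already a fixed point.
Sat(A[(~crit & halt) U halt]) = {q0, q2, q3, q4, q5, q6}

{q0, q2, q3, q4, q5, q6}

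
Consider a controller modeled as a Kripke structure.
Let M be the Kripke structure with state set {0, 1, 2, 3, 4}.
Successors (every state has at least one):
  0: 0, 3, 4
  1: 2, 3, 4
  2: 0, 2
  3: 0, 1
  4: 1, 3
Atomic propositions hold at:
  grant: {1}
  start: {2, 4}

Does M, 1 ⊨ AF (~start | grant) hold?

Sat(~start) = {0, 1, 3}
Sat(~start | grant) = {0, 1, 3}
AF (~start | grant): least fixpoint, start Z0 = {0, 1, 3}, add states with every successor in Z. Z1 = {0, 1, 3, 4}; fixed.
Sat(AF (~start | grant)) = {0, 1, 3, 4}
1 ∈ Sat(AF (~start | grant)) = {0, 1, 3, 4}, so the formula holds at 1.

Yes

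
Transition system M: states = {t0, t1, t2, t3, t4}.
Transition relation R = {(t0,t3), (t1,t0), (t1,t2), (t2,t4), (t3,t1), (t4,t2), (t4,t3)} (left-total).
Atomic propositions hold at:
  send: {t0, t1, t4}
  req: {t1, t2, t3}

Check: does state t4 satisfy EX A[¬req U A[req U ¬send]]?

Yes

Sat(¬req) = {t0, t4}
Sat(¬send) = {t2, t3}
A[req U ¬send]: least fixpoint, start Z0 = Sat(¬send) = {t2, t3}, add states in Sat(req) with every successor in Z. Already a fixed point.
Sat(A[req U ¬send]) = {t2, t3}
A[¬req U A[req U ¬send]]: least fixpoint, start Z0 = Sat(A[req U ¬send]) = {t2, t3}, add states in Sat(¬req) with every successor in Z. Z1 = {t0, t2, t3, t4}; fixed.
Sat(A[¬req U A[req U ¬send]]) = {t0, t2, t3, t4}
Sat(EX A[¬req U A[req U ¬send]]) = {s : some successor in {t0, t2, t3, t4}} = {t0, t1, t2, t4}
t4 ∈ Sat(EX A[¬req U A[req U ¬send]]) = {t0, t1, t2, t4}, so the formula holds at t4.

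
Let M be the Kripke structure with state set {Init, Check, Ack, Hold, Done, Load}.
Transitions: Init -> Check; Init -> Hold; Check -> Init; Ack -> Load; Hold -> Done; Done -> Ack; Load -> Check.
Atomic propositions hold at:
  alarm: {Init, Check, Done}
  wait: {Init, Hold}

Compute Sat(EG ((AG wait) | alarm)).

AG wait: greatest fixpoint, start Z0 = {Init, Hold}, keep only states in Sat with every successor in Z. Z1 = ∅; fixed.
Sat(AG wait) = ∅
Sat((AG wait) | alarm) = {Init, Check, Done}
EG ((AG wait) | alarm): greatest fixpoint, start Z0 = {Init, Check, Done}, keep only states in Sat with some successor in Z. Z1 = {Init, Check}; fixed.
Sat(EG ((AG wait) | alarm)) = {Init, Check}

{Init, Check}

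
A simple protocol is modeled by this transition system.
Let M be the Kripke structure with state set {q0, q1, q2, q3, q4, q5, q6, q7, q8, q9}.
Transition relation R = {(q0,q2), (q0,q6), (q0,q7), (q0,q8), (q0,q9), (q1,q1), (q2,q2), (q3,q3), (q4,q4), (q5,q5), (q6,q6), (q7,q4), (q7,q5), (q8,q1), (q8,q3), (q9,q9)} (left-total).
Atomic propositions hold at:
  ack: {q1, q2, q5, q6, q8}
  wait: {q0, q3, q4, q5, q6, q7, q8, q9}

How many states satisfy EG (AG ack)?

4

AG ack: greatest fixpoint, start Z0 = {q1, q2, q5, q6, q8}, keep only states in Sat with every successor in Z. Z1 = {q1, q2, q5, q6}; fixed.
Sat(AG ack) = {q1, q2, q5, q6}
EG (AG ack): greatest fixpoint, start Z0 = {q1, q2, q5, q6}, keep only states in Sat with some successor in Z. Already a fixed point.
Sat(EG (AG ack)) = {q1, q2, q5, q6}
|Sat(EG (AG ack))| = |{q1, q2, q5, q6}| = 4.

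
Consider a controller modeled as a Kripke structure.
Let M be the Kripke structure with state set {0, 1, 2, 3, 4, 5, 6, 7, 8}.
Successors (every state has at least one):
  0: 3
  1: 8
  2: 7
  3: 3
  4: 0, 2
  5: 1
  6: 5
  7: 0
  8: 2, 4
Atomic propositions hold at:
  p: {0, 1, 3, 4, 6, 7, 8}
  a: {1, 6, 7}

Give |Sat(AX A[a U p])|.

A[a U p]: least fixpoint, start Z0 = Sat(p) = {0, 1, 3, 4, 6, 7, 8}, add states in Sat(a) with every successor in Z. Already a fixed point.
Sat(A[a U p]) = {0, 1, 3, 4, 6, 7, 8}
Sat(AX A[a U p]) = {s : every successor in {0, 1, 3, 4, 6, 7, 8}} = {0, 1, 2, 3, 5, 7}
|Sat(AX A[a U p])| = |{0, 1, 2, 3, 5, 7}| = 6.

6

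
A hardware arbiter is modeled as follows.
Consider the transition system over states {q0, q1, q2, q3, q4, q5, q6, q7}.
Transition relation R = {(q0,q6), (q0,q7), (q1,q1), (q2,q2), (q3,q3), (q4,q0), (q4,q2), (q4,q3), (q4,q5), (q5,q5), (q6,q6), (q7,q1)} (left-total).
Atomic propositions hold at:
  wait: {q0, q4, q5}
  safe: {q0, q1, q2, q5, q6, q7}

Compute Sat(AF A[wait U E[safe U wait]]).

{q0, q4, q5}

E[safe U wait]: least fixpoint, start Z0 = Sat(wait) = {q0, q4, q5}, add states in Sat(safe) with some successor in Z. Already a fixed point.
Sat(E[safe U wait]) = {q0, q4, q5}
A[wait U E[safe U wait]]: least fixpoint, start Z0 = Sat(E[safe U wait]) = {q0, q4, q5}, add states in Sat(wait) with every successor in Z. Already a fixed point.
Sat(A[wait U E[safe U wait]]) = {q0, q4, q5}
AF A[wait U E[safe U wait]]: least fixpoint, start Z0 = {q0, q4, q5}, add states with every successor in Z. Already a fixed point.
Sat(AF A[wait U E[safe U wait]]) = {q0, q4, q5}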